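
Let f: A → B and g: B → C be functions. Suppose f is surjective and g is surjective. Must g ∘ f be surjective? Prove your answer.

Let c ∈ C. Since g is surjective, there is b ∈ B with g(b) = c. Since f is surjective, there is a ∈ A with f(a) = b.
Then (g ∘ f)(a) = g(b) = c. Therefore g ∘ f is surjective.

surjective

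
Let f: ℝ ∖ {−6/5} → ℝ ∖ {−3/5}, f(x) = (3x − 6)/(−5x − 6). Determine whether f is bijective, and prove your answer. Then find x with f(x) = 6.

-10/11

Suppose f(u) = f(v). Cross-multiplying: (3u − 6)(−5v − 6) = (3v − 6)(−5u − 6).
Expanding both sides and cancelling the symmetric terms leaves −48·(u − v) = 0. Since −48 ≠ 0, u = v. Therefore f is injective.
For any y ≠ −3/5, solving y(−5x − 6) = 3x − 6 for x gives a well-defined x ≠ −6/5. So f is surjective.
So f is bijective.
Solving f(x) = 6: cross-multiplying gives 3x − 6 = 6(−5x − 6), which rearranges to 33x = −30, so x = −10/11.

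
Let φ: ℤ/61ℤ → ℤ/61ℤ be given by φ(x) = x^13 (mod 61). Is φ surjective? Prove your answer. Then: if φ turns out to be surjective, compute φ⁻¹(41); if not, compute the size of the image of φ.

27

Since 61 is prime, the nonzero elements of ℤ/61ℤ form a cyclic group of order 60.
As gcd(13, 60) = 1, raising to the 13th power is a bijection on this group: if s^13 ≡ t^13 then (st^{−1})^13 = 1, and the only element of order dividing gcd(13, 60) = 1 is 1, so s = t.
With φ(0) = 0 this makes φ injective on all of ℤ/61ℤ, hence bijective (finite equal-size domain and codomain). In particular φ is surjective.
Since φ is surjective, we find the preimage of 41. The inverse of x ↦ x^13 on (ℤ/61ℤ)^× is x ↦ x^37, because 13·37 = 481 = 8·60 + 1 ≡ 1 (mod 60) and x^{60} = 1 for x ≠ 0 (Fermat). So φ⁻¹(41) = 41^37 mod 61.
Repeated squaring mod 61: 41^1 ≡ 41, 41^2 ≡ 41² = 1681 ≡ 34, 41^4 ≡ 34² = 1156 ≡ 58, 41^8 ≡ 58² = 3364 ≡ 9, 41^16 ≡ 9² = 81 ≡ 20, 41^32 ≡ 20² = 400 ≡ 34. Since 37 = 32 + 4 + 1, 41^37 ≡ 34·58·41: 34·58 = 1972 ≡ 20, then 20·41 = 820 ≡ 27. So 41^37 ≡ 27 (mod 61).
Hence φ⁻¹(41) = 27.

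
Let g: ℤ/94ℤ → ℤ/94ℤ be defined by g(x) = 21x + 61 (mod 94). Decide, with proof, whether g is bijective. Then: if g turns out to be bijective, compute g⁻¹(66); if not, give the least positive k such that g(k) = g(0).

If g(s) = g(t), then 21s ≡ 21t (mod 94). Because gcd(21, 94) = 1, we may cancel 21 to get s ≡ t (mod 94).
We now compute 21⁻¹ mod 94 explicitly. Euclid's algorithm: 94 = 4·21 + 10, 21 = 2·10 + 1; back-substituting gives 1 = 9·21 − 2·94, so 21⁻¹ ≡ 9 (mod 94).
For any y ∈ ℤ/94ℤ, x = 9(y − 61) mod 94 satisfies g(x) = 21·9(y − 61) + 61 ≡ y (since 21·9 ≡ 1 mod 94). So every y has a preimage.
Hence g is bijective.
Since g is bijective, we compute g⁻¹(66): solve 21x + 61 ≡ 66 (mod 94), i.e. 21x ≡ 5 (mod 94).
Multiplying by 21⁻¹ = 9 gives x ≡ 9·5 = 45 ≡ 45 (mod 94).
Check: g(45) = 21·45 + 61 = 1006 = 10·94 + 66 ≡ 66 (mod 94).

45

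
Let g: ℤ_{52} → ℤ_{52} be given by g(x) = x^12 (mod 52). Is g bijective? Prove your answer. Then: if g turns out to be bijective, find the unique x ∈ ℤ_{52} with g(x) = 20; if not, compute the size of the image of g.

g(1) = 1^12 = 1.
g(3): Repeated squaring mod 52: 3^1 ≡ 3, 3^2 ≡ 3² = 9, 3^4 ≡ 9² = 81 ≡ 29, 3^8 ≡ 29² = 841 ≡ 9. Since 12 = 8 + 4, 3^12 ≡ 9·29: 9·29 = 261 ≡ 1. So 3^12 ≡ 1 (mod 52).
So g(1) = g(3) = 1 while 1 ≠ 3, therefore g is not injective, hence not bijective.
Since g is not bijective, we determine |image(g)|. Computing x^12 mod 52 for each x (by repeated squaring, reducing mod 52 at every step), the values g(0), g(1), …, g(51) are: 0, 1, 40, 1, 40, 1, 40, 1, 40, 1, 40, 1, 40, 13, 40, 1, 40, 1, 40, 1, 40, 1, 40, 1, 40, 1, 0, 1, 40, 1, 40, 1, 40, 1, 40, 1, 40, 1, 40, 13, 40, 1, 40, 1, 40, 1, 40, 1, 40, 1, 40, 1.
The distinct values are {0, 1, 13, 40}; there are 4 of them.

4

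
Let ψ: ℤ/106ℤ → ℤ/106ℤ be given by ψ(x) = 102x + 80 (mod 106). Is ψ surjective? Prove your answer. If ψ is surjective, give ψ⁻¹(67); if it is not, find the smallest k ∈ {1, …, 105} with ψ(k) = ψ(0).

Recall that surjectivity means every element of the codomain has a preimage under ψ.
Since gcd(102, 106) = 2, we have 102x ≡ 0 (mod 2) for all x, so ψ(x) ≡ 0 (mod 2).
But 1 ≢ 0 (mod 2), so 1 ∈ ℤ/106ℤ has no preimage. Hence ψ is not surjective.
Since ψ is not surjective, we find the least positive k with ψ(k) = ψ(0): this means 102k ≡ 0 (mod 106), i.e. 106 ∣ 102k. Since gcd(102, 106) = 2, dividing through by 2 this holds exactly when 53 ∣ 51k, and as gcd(51, 53) = 1, exactly when 53 ∣ k.
The smallest positive such k is 53.

53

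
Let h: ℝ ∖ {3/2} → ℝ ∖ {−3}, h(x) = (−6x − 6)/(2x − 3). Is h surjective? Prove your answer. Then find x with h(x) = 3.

1/4

For any y ≠ −3, solving y(2x − 3) = −6x − 6 for x gives a well-defined x ≠ 3/2. So h is surjective.
Solving h(x) = 3: cross-multiplying gives −6x − 6 = 3(2x − 3), which rearranges to −12x = −3, so x = 1/4.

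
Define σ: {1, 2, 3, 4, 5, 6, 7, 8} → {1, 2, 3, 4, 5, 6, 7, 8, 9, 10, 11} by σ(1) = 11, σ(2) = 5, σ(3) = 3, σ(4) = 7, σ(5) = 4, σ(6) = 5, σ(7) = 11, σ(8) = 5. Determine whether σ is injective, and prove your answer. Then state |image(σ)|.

5

σ(2) = 5 = σ(6) with 2 ≠ 6, so σ is not injective.
The image of σ is {3, 4, 5, 7, 11}, which has 5 elements.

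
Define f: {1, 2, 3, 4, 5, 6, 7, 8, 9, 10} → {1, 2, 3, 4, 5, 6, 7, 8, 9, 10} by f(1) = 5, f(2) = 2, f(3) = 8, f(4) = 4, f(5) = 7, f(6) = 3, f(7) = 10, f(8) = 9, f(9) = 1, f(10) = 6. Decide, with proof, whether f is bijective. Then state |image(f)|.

The values 5, 2, 8, 4, 7, 3, 10, 9, 1, 6 are a permutation of {1, 2, 3, 4, 5, 6, 7, 8, 9, 10}: each element appears exactly once.
So f is injective and surjective, hence bijective.
The image of f is {1, 2, 3, 4, 5, 6, 7, 8, 9, 10}, which has 10 elements.

10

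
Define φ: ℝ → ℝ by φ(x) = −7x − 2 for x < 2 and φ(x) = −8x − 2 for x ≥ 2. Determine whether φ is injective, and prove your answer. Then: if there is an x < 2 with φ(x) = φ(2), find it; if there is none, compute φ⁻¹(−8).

6/7

Both pieces are strictly decreasing (slopes −7 and −8), so each is injective on its own interval.
The left piece maps (−∞, 2) onto (−16, ∞); the right piece maps [2, ∞) onto (−∞, −18].
These images are disjoint, so no value is attained by both pieces. Therefore φ is injective.
Because the two images are disjoint, no x < 2 has φ(x) = φ(2), so we compute φ⁻¹(−8): −8 lies in (−16, ∞), so solve −7x − 2 = −8: x = (−8 + 2)/(−7) = 6/7.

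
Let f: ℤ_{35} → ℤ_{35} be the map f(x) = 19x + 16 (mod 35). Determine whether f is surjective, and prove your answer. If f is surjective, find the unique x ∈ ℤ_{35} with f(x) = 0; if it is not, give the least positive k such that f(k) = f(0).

1

Since gcd(19, 35) = 1, 19 is invertible modulo 35. Euclid's algorithm: 35 = 1·19 + 16, 19 = 1·16 + 3, 16 = 5·3 + 1; back-substituting gives 1 = 24·19 − 13·35, so 19⁻¹ ≡ 24 (mod 35).
Then y ↦ 24(y − 16) is a two-sided inverse to f, so every y ∈ ℤ_{35} has a preimage.
Thus f is surjective.
Since f is surjective, we find f⁻¹(0): we need 19x ≡ 0 − 16 ≡ 19 (mod 35). Using 19⁻¹ = 24: x ≡ 24·19 = 456 = 13·35 + 1, so x = 1.
Check: f(1) = 19·1 + 16 = 35 = 1·35 + 0 ≡ 0 (mod 35).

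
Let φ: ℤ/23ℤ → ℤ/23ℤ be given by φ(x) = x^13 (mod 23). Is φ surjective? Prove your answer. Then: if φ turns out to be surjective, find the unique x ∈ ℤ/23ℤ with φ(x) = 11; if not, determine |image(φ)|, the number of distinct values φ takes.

Since 23 is prime, the nonzero elements of ℤ/23ℤ form a cyclic group of order 22.
As gcd(13, 22) = 1, raising to the 13th power is a bijection on this group: if a^13 ≡ b^13 then (ab^{−1})^13 = 1, and the only element of order dividing gcd(13, 22) = 1 is 1, so a = b.
With φ(0) = 0 this makes φ injective on all of ℤ/23ℤ, hence bijective (finite equal-size domain and codomain). In particular φ is surjective.
Since φ is surjective, we find the preimage of 11. The inverse of x ↦ x^13 on (ℤ/23ℤ)^× is x ↦ x^17, because 13·17 = 221 = 10·22 + 1 ≡ 1 (mod 22) and x^{22} = 1 for x ≠ 0 (Fermat). So φ⁻¹(11) = 11^17 mod 23.
Repeated squaring mod 23: 11^1 ≡ 11, 11^2 ≡ 11² = 121 ≡ 6, 11^4 ≡ 6² = 36 ≡ 13, 11^8 ≡ 13² = 169 ≡ 8, 11^16 ≡ 8² = 64 ≡ 18. Since 17 = 16 + 1, 11^17 ≡ 18·11: 18·11 = 198 ≡ 14. So 11^17 ≡ 14 (mod 23).
Hence φ⁻¹(11) = 14.

14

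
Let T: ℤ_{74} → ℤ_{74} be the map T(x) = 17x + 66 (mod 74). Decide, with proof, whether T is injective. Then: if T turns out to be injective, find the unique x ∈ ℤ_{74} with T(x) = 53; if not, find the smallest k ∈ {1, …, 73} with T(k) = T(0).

21

Suppose T(x_1) = T(x_2) in ℤ_{74}. Then 17x_1 + 66 ≡ 17x_2 + 66 (mod 74), therefore 17(x_1 − x_2) ≡ 0 (mod 74).
Since gcd(17, 74) = 1, 17 is invertible modulo 74, so x_1 − x_2 ≡ 0 (mod 74), i.e. x_1 = x_2.
Thus T is injective.
We now compute 17⁻¹ mod 74 explicitly. Euclid's algorithm: 74 = 4·17 + 6, 17 = 2·6 + 5, 6 = 1·5 + 1; back-substituting gives 1 = 61·17 − 14·74, so 17⁻¹ ≡ 61 (mod 74).
Since T is injective, we compute T⁻¹(53): solve 17x + 66 ≡ 53 (mod 74), i.e. 17x ≡ 61 (mod 74).
Multiplying by 17⁻¹ = 61 gives x ≡ 61·61 = 3721 = 50·74 + 21 ≡ 21 (mod 74).
Check: T(21) = 17·21 + 66 = 423 = 5·74 + 53 ≡ 53 (mod 74).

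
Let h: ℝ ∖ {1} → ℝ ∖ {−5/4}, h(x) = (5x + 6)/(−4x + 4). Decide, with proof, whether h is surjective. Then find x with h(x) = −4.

For any y ≠ −5/4, solving y(−4x + 4) = 5x + 6 for x gives a well-defined x ≠ 1. So h is surjective.
Solving h(x) = −4: cross-multiplying gives 5x + 6 = −4(−4x + 4), which rearranges to −11x = −22, so x = 2.

2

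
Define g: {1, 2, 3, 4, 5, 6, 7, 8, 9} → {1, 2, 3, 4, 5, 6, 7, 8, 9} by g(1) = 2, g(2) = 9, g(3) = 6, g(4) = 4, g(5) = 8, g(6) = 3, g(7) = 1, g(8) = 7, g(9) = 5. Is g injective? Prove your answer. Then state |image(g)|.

The values g(1), …, g(9) are 2, 9, 6, 4, 8, 3, 1, 7, 5 — all distinct.
So g(u) = g(v) only when u = v, and g is injective.
The image of g is {1, 2, 3, 4, 5, 6, 7, 8, 9}, which has 9 elements.

9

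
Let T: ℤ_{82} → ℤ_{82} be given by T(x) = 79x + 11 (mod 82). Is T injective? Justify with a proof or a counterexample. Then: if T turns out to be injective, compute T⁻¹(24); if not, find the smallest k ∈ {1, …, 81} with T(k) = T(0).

23

Recall: injectivity means: for all x_1, x_2 in the domain, T(x_1) = T(x_2) implies x_1 = x_2.
Suppose T(x_1) = T(x_2) in ℤ_{82}. Then 79x_1 + 11 ≡ 79x_2 + 11 (mod 82), thus 79(x_1 − x_2) ≡ 0 (mod 82).
Since gcd(79, 82) = 1, 79 is invertible modulo 82, so x_1 − x_2 ≡ 0 (mod 82), i.e. x_1 = x_2.
Hence T is injective.
We now compute 79⁻¹ mod 82 explicitly. Euclid's algorithm: 82 = 1·79 + 3, 79 = 26·3 + 1; back-substituting gives 1 = 27·79 − 26·82, so 79⁻¹ ≡ 27 (mod 82).
Since T is injective, we compute T⁻¹(24): solve 79x + 11 ≡ 24 (mod 82), i.e. 79x ≡ 13 (mod 82).
Multiplying by 79⁻¹ = 27 gives x ≡ 27·13 = 351 = 4·82 + 23 ≡ 23 (mod 82).
Check: T(23) = 79·23 + 11 = 1828 = 22·82 + 24 ≡ 24 (mod 82).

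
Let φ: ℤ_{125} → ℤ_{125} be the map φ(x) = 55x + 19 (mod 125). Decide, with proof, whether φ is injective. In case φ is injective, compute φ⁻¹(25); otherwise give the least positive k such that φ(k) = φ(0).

Recall that φ is injective when φ(u) = φ(v) forces u = v.
We have gcd(55, 125) = 5 > 1. Taking u = 0 and v = 25: φ(0) = 19 and φ(25) = 55·25 + 19 = 1394 ≡ 19 (mod 125).
So φ(0) = φ(25) while 0 ≠ 25, so φ is not injective.
Since φ is not injective, we find the least positive k with φ(k) = φ(0): this means 55k ≡ 0 (mod 125), i.e. 125 ∣ 55k. Since gcd(55, 125) = 5, dividing through by 5 this holds exactly when 25 ∣ 11k, and as gcd(11, 25) = 1, exactly when 25 ∣ k.
The smallest positive such k is 25.

25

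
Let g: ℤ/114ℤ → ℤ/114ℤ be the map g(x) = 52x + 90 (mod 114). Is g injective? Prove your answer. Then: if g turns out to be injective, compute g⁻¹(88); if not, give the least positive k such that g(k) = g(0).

57

We have gcd(52, 114) = 2 > 1. Taking a = 0 and b = 57: g(0) = 90 and g(57) = 52·57 + 90 = 3054 ≡ 90 (mod 114).
So g(0) = g(57) while 0 ≠ 57, hence g is not injective.
Since g is not injective, we find the least positive k with g(k) = g(0): this means 52k ≡ 0 (mod 114), i.e. 114 ∣ 52k. Since gcd(52, 114) = 2, dividing through by 2 this holds exactly when 57 ∣ 26k, and as gcd(26, 57) = 1, exactly when 57 ∣ k.
The smallest positive such k is 57.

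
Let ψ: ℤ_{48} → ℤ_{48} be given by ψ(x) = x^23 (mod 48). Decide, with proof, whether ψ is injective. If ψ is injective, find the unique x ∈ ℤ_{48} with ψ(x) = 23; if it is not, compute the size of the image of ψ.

ψ(0) = 0^23 = 0.
ψ(6): Repeated squaring mod 48: 6^1 ≡ 6, 6^2 ≡ 6² = 36, 6^4 ≡ 36² = 1296 ≡ 0, 6^8 ≡ 0² = 0, 6^16 ≡ 0² = 0. Since 23 = 16 + 4 + 2 + 1, 6^23 ≡ 0·0·36·6: 0·0 = 0, then 0·36 = 0, then 0·6 = 0. So 6^23 ≡ 0 (mod 48).
So ψ(0) = ψ(6) = 0 while 0 ≠ 6, thus ψ is not injective.
Since ψ is not injective, we determine |image(ψ)|. Computing x^23 mod 48 for each x (by repeated squaring, reducing mod 48 at every step), the values ψ(0), ψ(1), …, ψ(47) are: 0, 1, 32, 27, 16, 29, 0, 7, 32, 9, 16, 35, 0, 37, 32, 15, 16, 17, 0, 43, 32, 45, 16, 23, 0, 25, 32, 3, 16, 5, 0, 31, 32, 33, 16, 11, 0, 13, 32, 39, 16, 41, 0, 19, 32, 21, 16, 47.
The distinct values are {0, 1, 3, 5, 7, 9, 11, 13, 15, 16, 17, 19, 21, 23, 25, 27, 29, 31, 32, 33, 35, 37, 39, 41, 43, 45, 47}; there are 27 of them.

27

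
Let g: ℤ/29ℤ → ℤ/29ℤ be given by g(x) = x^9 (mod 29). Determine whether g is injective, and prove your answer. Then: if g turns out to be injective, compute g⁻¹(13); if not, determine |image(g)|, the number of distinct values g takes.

4

Since 29 is prime, the nonzero elements of ℤ/29ℤ form a cyclic group of order 28.
As gcd(9, 28) = 1, raising to the 9th power is a bijection on this group: if a^9 ≡ b^9 then (ab^{−1})^9 = 1, and the only element of order dividing gcd(9, 28) = 1 is 1, so a = b.
With g(0) = 0 this makes g injective on all of ℤ/29ℤ, hence bijective (finite equal-size domain and codomain). In particular g is injective.
Since g is injective, we find the preimage of 13. The inverse of x ↦ x^9 on (ℤ/29ℤ)^× is x ↦ x^25, because 9·25 = 225 = 8·28 + 1 ≡ 1 (mod 28) and x^{28} = 1 for x ≠ 0 (Fermat). So g⁻¹(13) = 13^25 mod 29.
Repeated squaring mod 29: 13^1 ≡ 13, 13^2 ≡ 13² = 169 ≡ 24, 13^4 ≡ 24² = 576 ≡ 25, 13^8 ≡ 25² = 625 ≡ 16, 13^16 ≡ 16² = 256 ≡ 24. Since 25 = 16 + 8 + 1, 13^25 ≡ 24·16·13: 24·16 = 384 ≡ 7, then 7·13 = 91 ≡ 4. So 13^25 ≡ 4 (mod 29).
Hence g⁻¹(13) = 4.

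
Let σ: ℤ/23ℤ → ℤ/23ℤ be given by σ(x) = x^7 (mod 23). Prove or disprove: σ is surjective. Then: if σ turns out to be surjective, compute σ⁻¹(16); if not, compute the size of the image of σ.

Since 23 is prime, the nonzero elements of ℤ/23ℤ form a cyclic group of order 22.
As gcd(7, 22) = 1, raising to the 7th power is a bijection on this group: if s^7 ≡ t^7 then (st^{−1})^7 = 1, and the only element of order dividing gcd(7, 22) = 1 is 1, so s = t.
With σ(0) = 0 this makes σ injective on all of ℤ/23ℤ, hence bijective (finite equal-size domain and codomain). In particular σ is surjective.
Since σ is surjective, we find the preimage of 16. The inverse of x ↦ x^7 on (ℤ/23ℤ)^× is x ↦ x^19, because 7·19 = 133 = 6·22 + 1 ≡ 1 (mod 22) and x^{22} = 1 for x ≠ 0 (Fermat). So σ⁻¹(16) = 16^19 mod 23.
Repeated squaring mod 23: 16^1 ≡ 16, 16^2 ≡ 16² = 256 ≡ 3, 16^4 ≡ 3² = 9, 16^8 ≡ 9² = 81 ≡ 12, 16^16 ≡ 12² = 144 ≡ 6. Since 19 = 16 + 2 + 1, 16^19 ≡ 6·3·16: 6·3 = 18, then 18·16 = 288 ≡ 12. So 16^19 ≡ 12 (mod 23).
Hence σ⁻¹(16) = 12.

12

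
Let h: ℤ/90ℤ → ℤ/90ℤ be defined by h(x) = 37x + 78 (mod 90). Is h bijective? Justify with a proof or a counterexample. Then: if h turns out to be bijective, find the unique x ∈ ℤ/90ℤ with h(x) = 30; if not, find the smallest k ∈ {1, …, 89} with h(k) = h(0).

If h(x_1) = h(x_2), then 37x_1 ≡ 37x_2 (mod 90). Because gcd(37, 90) = 1, we may cancel 37 to get x_1 ≡ x_2 (mod 90).
We now compute 37⁻¹ mod 90 explicitly. Euclid's algorithm: 90 = 2·37 + 16, 37 = 2·16 + 5, 16 = 3·5 + 1; back-substituting gives 1 = 73·37 − 30·90, so 37⁻¹ ≡ 73 (mod 90).
For any y ∈ ℤ/90ℤ, x = 73(y − 78) mod 90 satisfies h(x) = 37·73(y − 78) + 78 ≡ y (since 37·73 ≡ 1 mod 90). So every y has a preimage.
Thus h is bijective.
Since h is bijective, we compute h⁻¹(30): solve 37x + 78 ≡ 30 (mod 90), i.e. 37x ≡ 42 (mod 90).
Multiplying by 37⁻¹ = 73 gives x ≡ 73·42 = 3066 = 34·90 + 6 ≡ 6 (mod 90).
Check: h(6) = 37·6 + 78 = 300 = 3·90 + 30 ≡ 30 (mod 90).

6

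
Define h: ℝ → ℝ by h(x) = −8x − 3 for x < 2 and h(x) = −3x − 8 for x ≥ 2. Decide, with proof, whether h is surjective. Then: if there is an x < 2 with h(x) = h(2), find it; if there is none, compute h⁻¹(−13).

Both pieces are strictly decreasing (slopes −8 and −3), so each is injective on its own interval.
The left piece maps (−∞, 2) onto (−19, ∞); the right piece maps [2, ∞) onto (−∞, −14].
The union (−19, ∞) ∪ (−∞, −14] covers ℝ, so h is surjective.
For the follow-up: the images overlap, so an x < 2 with h(x) = h(2) exists. h(2) = −14; solving −8x − 3 = −14 for x < 2 gives x = (−14 + 3)/(−8) = 11/8.

11/8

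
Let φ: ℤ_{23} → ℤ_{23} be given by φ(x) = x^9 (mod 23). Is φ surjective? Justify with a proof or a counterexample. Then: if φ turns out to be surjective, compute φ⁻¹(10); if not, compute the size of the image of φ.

Since 23 is prime, the nonzero elements of ℤ_{23} form a cyclic group of order 22.
As gcd(9, 22) = 1, raising to the 9th power is a bijection on this group: if x_1^9 ≡ x_2^9 then (x_1x_2^{−1})^9 = 1, and the only element of order dividing gcd(9, 22) = 1 is 1, so x_1 = x_2.
With φ(0) = 0 this makes φ injective on all of ℤ_{23}, hence bijective (finite equal-size domain and codomain). In particular φ is surjective.
Since φ is surjective, we find the preimage of 10. The inverse of x ↦ x^9 on (ℤ_{23})^× is x ↦ x^5, because 9·5 = 45 = 2·22 + 1 ≡ 1 (mod 22) and x^{22} = 1 for x ≠ 0 (Fermat). So φ⁻¹(10) = 10^5 mod 23.
Repeated squaring mod 23: 10^1 ≡ 10, 10^2 ≡ 10² = 100 ≡ 8, 10^4 ≡ 8² = 64 ≡ 18. Since 5 = 4 + 1, 10^5 ≡ 18·10: 18·10 = 180 ≡ 19. So 10^5 ≡ 19 (mod 23).
Hence φ⁻¹(10) = 19.

19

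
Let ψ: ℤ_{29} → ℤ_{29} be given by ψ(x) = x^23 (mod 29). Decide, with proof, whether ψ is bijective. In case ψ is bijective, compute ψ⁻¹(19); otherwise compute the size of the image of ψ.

Since 29 is prime, the nonzero elements of ℤ_{29} form a cyclic group of order 28.
As gcd(23, 28) = 1, raising to the 23rd power is a bijection on this group: if x_1^23 ≡ x_2^23 then (x_1x_2^{−1})^23 = 1, and the only element of order dividing gcd(23, 28) = 1 is 1, so x_1 = x_2.
With ψ(0) = 0 this makes ψ injective on all of ℤ_{29}, hence bijective (finite equal-size domain and codomain). In particular ψ is bijective.
Since ψ is bijective, we find the preimage of 19. The inverse of x ↦ x^23 on (ℤ_{29})^× is x ↦ x^11, because 23·11 = 253 = 9·28 + 1 ≡ 1 (mod 28) and x^{28} = 1 for x ≠ 0 (Fermat). So ψ⁻¹(19) = 19^11 mod 29.
Repeated squaring mod 29: 19^1 ≡ 19, 19^2 ≡ 19² = 361 ≡ 13, 19^4 ≡ 13² = 169 ≡ 24, 19^8 ≡ 24² = 576 ≡ 25. Since 11 = 8 + 2 + 1, 19^11 ≡ 25·13·19: 25·13 = 325 ≡ 6, then 6·19 = 114 ≡ 27. So 19^11 ≡ 27 (mod 29).
Hence ψ⁻¹(19) = 27.

27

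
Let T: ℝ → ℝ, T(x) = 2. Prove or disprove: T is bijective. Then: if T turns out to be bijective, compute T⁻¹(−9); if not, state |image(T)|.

1

By definition, T is injective when T(a) = T(b) forces a = b.
T(0) = 2 = T(1) with 0 ≠ 1, so T is not injective, hence not bijective.
Since T is not bijective, we state |image(T)|: the image of T is {2}, which has 1 element.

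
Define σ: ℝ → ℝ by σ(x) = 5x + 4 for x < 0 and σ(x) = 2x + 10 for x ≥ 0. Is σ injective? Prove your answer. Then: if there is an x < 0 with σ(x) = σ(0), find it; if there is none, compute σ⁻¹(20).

Both pieces are strictly increasing (slopes 5 and 2), so each is injective on its own interval.
The left piece maps (−∞, 0) onto (−∞, 4); the right piece maps [0, ∞) onto [10, ∞).
These images are disjoint, so no value is attained by both pieces. Hence σ is injective.
Because the two images are disjoint, no x < 0 has σ(x) = σ(0), so we compute σ⁻¹(20): 20 lies in [10, ∞), so solve 2x + 10 = 20: x = (20 − 10)/2 = 5.

5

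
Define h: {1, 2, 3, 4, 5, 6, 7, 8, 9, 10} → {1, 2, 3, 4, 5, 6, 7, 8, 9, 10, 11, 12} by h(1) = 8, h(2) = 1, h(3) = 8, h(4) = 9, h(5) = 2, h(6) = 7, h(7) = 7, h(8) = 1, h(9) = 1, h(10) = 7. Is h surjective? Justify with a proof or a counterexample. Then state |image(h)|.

No element maps to 3, so h is not surjective.
The image of h is {1, 2, 7, 8, 9}, which has 5 elements.

5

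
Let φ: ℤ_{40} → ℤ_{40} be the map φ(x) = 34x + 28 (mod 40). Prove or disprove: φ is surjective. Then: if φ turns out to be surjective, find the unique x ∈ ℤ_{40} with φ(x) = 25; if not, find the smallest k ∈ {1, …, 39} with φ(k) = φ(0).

Since gcd(34, 40) = 2, we have 34x ≡ 0 (mod 2) for all x, so φ(x) ≡ 0 (mod 2).
But 1 ≢ 0 (mod 2), so 1 ∈ ℤ_{40} has no preimage. So φ is not surjective.
Since φ is not surjective, we find the least positive k with φ(k) = φ(0): this means 34k ≡ 0 (mod 40), i.e. 40 ∣ 34k. Since gcd(34, 40) = 2, dividing through by 2 this holds exactly when 20 ∣ 17k, and as gcd(17, 20) = 1, exactly when 20 ∣ k.
The smallest positive such k is 20.

20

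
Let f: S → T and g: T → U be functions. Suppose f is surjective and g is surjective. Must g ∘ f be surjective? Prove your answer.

Let c ∈ U. Since g is surjective, there is b ∈ T with g(b) = c. Since f is surjective, there is a ∈ S with f(a) = b.
Then (g ∘ f)(a) = g(b) = c. Therefore g ∘ f is surjective.

surjective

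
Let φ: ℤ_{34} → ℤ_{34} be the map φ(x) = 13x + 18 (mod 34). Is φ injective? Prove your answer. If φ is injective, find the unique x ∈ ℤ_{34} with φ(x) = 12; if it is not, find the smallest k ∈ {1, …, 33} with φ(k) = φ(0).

10

Recall: injectivity means: for all a, b in the domain, φ(a) = φ(b) implies a = b.
Suppose φ(a) = φ(b) in ℤ_{34}. Then 13a + 18 ≡ 13b + 18 (mod 34), therefore 13(a − b) ≡ 0 (mod 34).
Since gcd(13, 34) = 1, 13 is invertible modulo 34, hence a − b ≡ 0 (mod 34), i.e. a = b.
Thus φ is injective.
We now compute 13⁻¹ mod 34 explicitly. Euclid's algorithm: 34 = 2·13 + 8, 13 = 1·8 + 5, 8 = 1·5 + 3, 5 = 1·3 + 2, 3 = 1·2 + 1; back-substituting gives 1 = 21·13 − 8·34, so 13⁻¹ ≡ 21 (mod 34).
Since φ is injective, we find φ⁻¹(12): we need 13x ≡ 12 − 18 ≡ 28 (mod 34). Using 13⁻¹ = 21: x ≡ 21·28 = 588 = 17·34 + 10, so x = 10.
Check: φ(10) = 13·10 + 18 = 148 = 4·34 + 12 ≡ 12 (mod 34).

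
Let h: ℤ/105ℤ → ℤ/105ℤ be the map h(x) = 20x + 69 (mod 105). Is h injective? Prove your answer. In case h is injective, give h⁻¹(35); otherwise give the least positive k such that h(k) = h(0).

21

We have gcd(20, 105) = 5 > 1. Taking a = 0 and b = 21: h(0) = 69 and h(21) = 20·21 + 69 = 489 ≡ 69 (mod 105).
So h(0) = h(21) while 0 ≠ 21, so h is not injective.
Since h is not injective, we find the least positive k with h(k) = h(0): this means 20k ≡ 0 (mod 105), i.e. 105 ∣ 20k. Since gcd(20, 105) = 5, dividing through by 5 this holds exactly when 21 ∣ 4k, and as gcd(4, 21) = 1, exactly when 21 ∣ k.
The smallest positive such k is 21.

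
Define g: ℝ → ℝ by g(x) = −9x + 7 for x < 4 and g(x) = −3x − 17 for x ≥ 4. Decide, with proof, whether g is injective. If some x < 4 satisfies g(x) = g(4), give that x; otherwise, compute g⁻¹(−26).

11/3

Both pieces are strictly decreasing (slopes −9 and −3), so each is injective on its own interval.
The left piece maps (−∞, 4) onto (−29, ∞); the right piece maps [4, ∞) onto (−∞, −29].
These images are disjoint, so no value is attained by both pieces. Hence g is injective.
Because the two images are disjoint, no x < 4 has g(x) = g(4), so we compute g⁻¹(−26): −26 lies in (−29, ∞), so solve −9x + 7 = −26: x = (−26 − 7)/(−9) = 11/3.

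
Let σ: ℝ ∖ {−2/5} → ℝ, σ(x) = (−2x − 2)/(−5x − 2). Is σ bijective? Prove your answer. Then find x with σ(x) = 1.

If σ(x) = 2/5, cross-multiplying gives −5(−2x − 2) = −2(−5x − 2), which simplifies to 10 = 4 — false.  So 2/5 has no preimage and σ is not surjective.
Thus σ is not bijective.
Solving σ(x) = 1: cross-multiplying gives −2x − 2 = 1(−5x − 2), which rearranges to 3x = 0, so x = 0.

0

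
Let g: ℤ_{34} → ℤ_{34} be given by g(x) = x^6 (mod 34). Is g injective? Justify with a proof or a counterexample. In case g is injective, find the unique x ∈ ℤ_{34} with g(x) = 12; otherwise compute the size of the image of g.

g(16): Repeated squaring mod 34: 16^1 ≡ 16, 16^2 ≡ 16² = 256 ≡ 18, 16^4 ≡ 18² = 324 ≡ 18. Since 6 = 4 + 2, 16^6 ≡ 18·18: 18·18 = 324 ≡ 18. So 16^6 ≡ 18 (mod 34).
g(18): Repeated squaring mod 34: 18^1 ≡ 18, 18^2 ≡ 18² = 324 ≡ 18, 18^4 ≡ 18² = 324 ≡ 18. Since 6 = 4 + 2, 18^6 ≡ 18·18: 18·18 = 324 ≡ 18. So 18^6 ≡ 18 (mod 34).
So g(16) = g(18) = 18 while 16 ≠ 18, therefore g is not injective.
Since g is not injective, we determine |image(g)|. Computing x^6 mod 34 for each x (by repeated squaring, reducing mod 34 at every step), the values g(0), g(1), …, g(33) are: 0, 1, 30, 15, 16, 19, 8, 9, 4, 21, 26, 25, 2, 33, 32, 13, 18, 17, 18, 13, 32, 33, 2, 25, 26, 21, 4, 9, 8, 19, 16, 15, 30, 1.
The distinct values are {0, 1, 2, 4, 8, 9, 13, 15, 16, 17, 18, 19, 21, 25, 26, 30, 32, 33}; there are 18 of them.

18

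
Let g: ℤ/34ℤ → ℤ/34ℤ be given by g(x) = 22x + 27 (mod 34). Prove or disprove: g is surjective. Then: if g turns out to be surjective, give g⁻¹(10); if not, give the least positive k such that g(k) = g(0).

17

Since gcd(22, 34) = 2, we have 22x ≡ 0 (mod 2) for all x, so g(x) ≡ 1 (mod 2).
But 0 ≢ 1 (mod 2), so 0 ∈ ℤ/34ℤ has no preimage. Therefore g is not surjective.
Since g is not surjective, we find the least positive k with g(k) = g(0): this means 22k ≡ 0 (mod 34), i.e. 34 ∣ 22k. Since gcd(22, 34) = 2, dividing through by 2 this holds exactly when 17 ∣ 11k, and as gcd(11, 17) = 1, exactly when 17 ∣ k.
The smallest positive such k is 17.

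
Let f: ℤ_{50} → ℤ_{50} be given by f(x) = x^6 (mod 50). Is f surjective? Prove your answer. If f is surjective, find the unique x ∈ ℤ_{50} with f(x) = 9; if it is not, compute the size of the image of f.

f(0) = 0^6 = 0.
f(10): Repeated squaring mod 50: 10^1 ≡ 10, 10^2 ≡ 10² = 100 ≡ 0, 10^4 ≡ 0² = 0. Since 6 = 4 + 2, 10^6 ≡ 0·0: 0·0 = 0. So 10^6 ≡ 0 (mod 50).
So f(0) = f(10) = 0 while 0 ≠ 10, thus f is not injective.
A non-injective map from the 50-element set ℤ_{50} to itself takes at most 49 distinct values, so it cannot be surjective. Thus f is not surjective.
Since f is not surjective, we determine |image(f)|. Computing x^6 mod 50 for each x (by repeated squaring, reducing mod 50 at every step), the values f(0), f(1), …, f(49) are: 0, 1, 14, 29, 46, 25, 6, 49, 44, 41, 0, 11, 34, 9, 36, 25, 16, 19, 24, 31, 0, 21, 4, 39, 26, 25, 26, 39, 4, 21, 0, 31, 24, 19, 16, 25, 36, 9, 34, 11, 0, 41, 44, 49, 6, 25, 46, 29, 14, 1.
The distinct values are {0, 1, 4, 6, 9, 11, 14, 16, 19, 21, 24, 25, 26, 29, 31, 34, 36, 39, 41, 44, 46, 49}; there are 22 of them.

22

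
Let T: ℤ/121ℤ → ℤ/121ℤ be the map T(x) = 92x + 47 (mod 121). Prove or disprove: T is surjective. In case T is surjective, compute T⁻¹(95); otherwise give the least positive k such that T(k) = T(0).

Since gcd(92, 121) = 1, 92 is invertible modulo 121. Euclid's algorithm: 121 = 1·92 + 29, 92 = 3·29 + 5, 29 = 5·5 + 4, 5 = 1·4 + 1; back-substituting gives 1 = 25·92 − 19·121, so 92⁻¹ ≡ 25 (mod 121).
For any y ∈ ℤ/121ℤ, x = 25(y − 47) mod 121 satisfies T(x) = 92·25(y − 47) + 47 ≡ y (since 92·25 ≡ 1 mod 121). So every y has a preimage.
So T is surjective.
Since T is surjective, we find T⁻¹(95): we need 92x ≡ 95 − 47 ≡ 48 (mod 121). Using 92⁻¹ = 25: x ≡ 25·48 = 1200 = 9·121 + 111, so x = 111.
Check: T(111) = 92·111 + 47 = 10259 = 84·121 + 95 ≡ 95 (mod 121).

111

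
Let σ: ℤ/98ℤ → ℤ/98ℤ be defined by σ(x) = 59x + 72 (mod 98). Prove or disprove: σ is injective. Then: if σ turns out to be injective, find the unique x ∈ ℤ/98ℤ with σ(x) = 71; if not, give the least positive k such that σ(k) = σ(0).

If σ(a) = σ(b), then 59a ≡ 59b (mod 98). Because gcd(59, 98) = 1, we may cancel 59 to get a ≡ b (mod 98).
Thus σ is injective.
We now compute 59⁻¹ mod 98 explicitly. Euclid's algorithm: 98 = 1·59 + 39, 59 = 1·39 + 20, 39 = 1·20 + 19, 20 = 1·19 + 1; back-substituting gives 1 = 5·59 − 3·98, so 59⁻¹ ≡ 5 (mod 98).
Since σ is injective, we find σ⁻¹(71): we need 59x ≡ 71 − 72 ≡ 97 (mod 98). Using 59⁻¹ = 5: x ≡ 5·97 = 485 = 4·98 + 93, so x = 93.
Check: σ(93) = 59·93 + 72 = 5559 = 56·98 + 71 ≡ 71 (mod 98).

93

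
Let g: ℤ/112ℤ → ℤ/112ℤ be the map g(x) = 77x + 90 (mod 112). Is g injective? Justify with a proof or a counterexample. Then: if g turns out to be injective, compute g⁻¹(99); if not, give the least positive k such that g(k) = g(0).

16

We have gcd(77, 112) = 7 > 1. Taking a = 0 and b = 16: g(0) = 90 and g(16) = 77·16 + 90 = 1322 ≡ 90 (mod 112).
So g(0) = g(16) while 0 ≠ 16, thus g is not injective.
Since g is not injective, we find the least positive k with g(k) = g(0): this means 77k ≡ 0 (mod 112), i.e. 112 ∣ 77k. Since gcd(77, 112) = 7, dividing through by 7 this holds exactly when 16 ∣ 11k, and as gcd(11, 16) = 1, exactly when 16 ∣ k.
The smallest positive such k is 16.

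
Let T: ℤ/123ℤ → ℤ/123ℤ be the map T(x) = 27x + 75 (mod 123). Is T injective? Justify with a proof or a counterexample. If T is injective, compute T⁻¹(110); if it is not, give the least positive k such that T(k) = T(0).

41

We have gcd(27, 123) = 3 > 1. Taking s = 0 and t = 41: T(0) = 75 and T(41) = 27·41 + 75 = 1182 ≡ 75 (mod 123).
So T(0) = T(41) while 0 ≠ 41, thus T is not injective.
Since T is not injective, we find the least positive k with T(k) = T(0): this means 27k ≡ 0 (mod 123), i.e. 123 ∣ 27k. Since gcd(27, 123) = 3, dividing through by 3 this holds exactly when 41 ∣ 9k, and as gcd(9, 41) = 1, exactly when 41 ∣ k.
The smallest positive such k is 41.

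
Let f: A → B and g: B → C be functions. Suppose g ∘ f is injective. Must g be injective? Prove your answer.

No. Take A = {0, 1, 2}, B = {0, 1, 2, 3, 4}, C = {0, 1, 2, 3, 4}, f(a) = a for each a ∈ A, and g(b) = 3 if b ∈ {3, 4} else g(b) = b.
Then g ∘ f = f is injective (A ⊂ B and f is the inclusion), but g(3) = g(4) = 3 with 3 ≠ 4, so g is not injective.

not injective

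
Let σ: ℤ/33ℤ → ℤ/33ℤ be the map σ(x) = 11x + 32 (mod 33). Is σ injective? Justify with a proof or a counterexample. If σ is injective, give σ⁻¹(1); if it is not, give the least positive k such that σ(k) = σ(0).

3

We have gcd(11, 33) = 11 > 1. Taking s = 0 and t = 3: σ(0) = 32 and σ(3) = 11·3 + 32 = 65 ≡ 32 (mod 33).
So σ(0) = σ(3) while 0 ≠ 3, thus σ is not injective.
Since σ is not injective, we find the least positive k with σ(k) = σ(0): this means 11k ≡ 0 (mod 33), i.e. 33 ∣ 11k. Since gcd(11, 33) = 11, dividing through by 11 this holds exactly when 3 ∣ k.
The smallest positive such k is 3.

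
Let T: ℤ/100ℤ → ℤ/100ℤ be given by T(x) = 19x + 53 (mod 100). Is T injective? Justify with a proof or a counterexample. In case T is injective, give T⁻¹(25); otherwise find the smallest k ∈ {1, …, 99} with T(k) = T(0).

88

Recall that injectivity means: for all u, v in the domain, T(u) = T(v) implies u = v.
Suppose T(u) = T(v) in ℤ/100ℤ. Then 19u + 53 ≡ 19v + 53 (mod 100), so 19(u − v) ≡ 0 (mod 100).
Since gcd(19, 100) = 1, 19 is invertible modulo 100, thus u − v ≡ 0 (mod 100), i.e. u = v.
So T is injective.
We now compute 19⁻¹ mod 100 explicitly. Euclid's algorithm: 100 = 5·19 + 5, 19 = 3·5 + 4, 5 = 1·4 + 1; back-substituting gives 1 = 79·19 − 15·100, so 19⁻¹ ≡ 79 (mod 100).
Since T is injective, we find T⁻¹(25): we need 19x ≡ 25 − 53 ≡ 72 (mod 100). Using 19⁻¹ = 79: x ≡ 79·72 = 5688 = 56·100 + 88, so x = 88.
Check: T(88) = 19·88 + 53 = 1725 = 17·100 + 25 ≡ 25 (mod 100).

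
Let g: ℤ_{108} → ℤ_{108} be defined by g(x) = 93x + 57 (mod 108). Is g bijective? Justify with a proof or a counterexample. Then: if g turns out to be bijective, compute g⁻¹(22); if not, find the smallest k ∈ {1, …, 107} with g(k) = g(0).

36

Recall that g is injective if g(x_1) = g(x_2) implies x_1 = x_2.
We have gcd(93, 108) = 3 > 1. Taking x_1 = 0 and x_2 = 36: g(0) = 57 and g(36) = 93·36 + 57 = 3405 ≡ 57 (mod 108).
So g(0) = g(36) while 0 ≠ 36, therefore g is not injective, hence not bijective.
Since g is not bijective, we find the least positive k with g(k) = g(0): this means 93k ≡ 0 (mod 108), i.e. 108 ∣ 93k. Since gcd(93, 108) = 3, dividing through by 3 this holds exactly when 36 ∣ 31k, and as gcd(31, 36) = 1, exactly when 36 ∣ k.
The smallest positive such k is 36.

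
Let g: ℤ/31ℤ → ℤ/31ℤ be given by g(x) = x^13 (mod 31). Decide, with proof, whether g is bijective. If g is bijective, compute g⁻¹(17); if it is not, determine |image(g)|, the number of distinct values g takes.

Since 31 is prime, the nonzero elements of ℤ/31ℤ form a cyclic group of order 30.
As gcd(13, 30) = 1, raising to the 13th power is a bijection on this group: if a^13 ≡ b^13 then (ab^{−1})^13 = 1, and the only element of order dividing gcd(13, 30) = 1 is 1, so a = b.
With g(0) = 0 this makes g injective on all of ℤ/31ℤ, hence bijective (finite equal-size domain and codomain). In particular g is bijective.
Since g is bijective, we find the preimage of 17. The inverse of x ↦ x^13 on (ℤ/31ℤ)^× is x ↦ x^7, because 13·7 = 91 = 3·30 + 1 ≡ 1 (mod 30) and x^{30} = 1 for x ≠ 0 (Fermat). So g⁻¹(17) = 17^7 mod 31.
Repeated squaring mod 31: 17^1 ≡ 17, 17^2 ≡ 17² = 289 ≡ 10, 17^4 ≡ 10² = 100 ≡ 7. Since 7 = 4 + 2 + 1, 17^7 ≡ 7·10·17: 7·10 = 70 ≡ 8, then 8·17 = 136 ≡ 12. So 17^7 ≡ 12 (mod 31).
Hence g⁻¹(17) = 12.

12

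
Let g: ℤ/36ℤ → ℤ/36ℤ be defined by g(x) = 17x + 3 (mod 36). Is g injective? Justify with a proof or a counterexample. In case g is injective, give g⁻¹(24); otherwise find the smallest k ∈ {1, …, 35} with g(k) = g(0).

Suppose g(a) = g(b) in ℤ/36ℤ. Then 17a + 3 ≡ 17b + 3 (mod 36), therefore 17(a − b) ≡ 0 (mod 36).
Since gcd(17, 36) = 1, 17 is invertible modulo 36, so a − b ≡ 0 (mod 36), i.e. a = b.
Hence g is injective.
We now compute 17⁻¹ mod 36 explicitly. Euclid's algorithm: 36 = 2·17 + 2, 17 = 8·2 + 1; back-substituting gives 1 = 17·17 − 8·36, so 17⁻¹ ≡ 17 (mod 36).
Since g is injective, we compute g⁻¹(24): solve 17x + 3 ≡ 24 (mod 36), i.e. 17x ≡ 21 (mod 36).
Multiplying by 17⁻¹ = 17 gives x ≡ 17·21 = 357 = 9·36 + 33 ≡ 33 (mod 36).
Check: g(33) = 17·33 + 3 = 564 = 15·36 + 24 ≡ 24 (mod 36).

33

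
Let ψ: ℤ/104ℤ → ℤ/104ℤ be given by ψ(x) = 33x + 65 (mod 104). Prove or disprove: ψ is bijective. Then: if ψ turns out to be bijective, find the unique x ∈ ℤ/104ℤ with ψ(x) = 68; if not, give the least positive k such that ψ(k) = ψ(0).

19

If ψ(x_1) = ψ(x_2), then 33x_1 ≡ 33x_2 (mod 104). Because gcd(33, 104) = 1, we may cancel 33 to get x_1 ≡ x_2 (mod 104).
We now compute 33⁻¹ mod 104 explicitly. Euclid's algorithm: 104 = 3·33 + 5, 33 = 6·5 + 3, 5 = 1·3 + 2, 3 = 1·2 + 1; back-substituting gives 1 = 41·33 − 13·104, so 33⁻¹ ≡ 41 (mod 104).
For any y ∈ ℤ/104ℤ, x = 41(y − 65) mod 104 satisfies ψ(x) = 33·41(y − 65) + 65 ≡ y (since 33·41 ≡ 1 mod 104). So every y has a preimage.
Therefore ψ is bijective.
Since ψ is bijective, we find ψ⁻¹(68): we need 33x ≡ 68 − 65 ≡ 3 (mod 104). Using 33⁻¹ = 41: x ≡ 41·3 = 123 = 1·104 + 19, so x = 19.
Check: ψ(19) = 33·19 + 65 = 692 = 6·104 + 68 ≡ 68 (mod 104).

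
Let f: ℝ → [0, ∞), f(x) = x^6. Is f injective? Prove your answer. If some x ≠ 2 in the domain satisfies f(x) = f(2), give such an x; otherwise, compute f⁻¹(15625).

f(2) = 64 = (−2)^6 = f(−2) (since 6 is even), with 2 ≠ −2. So f is not injective.
For the follow-up, such an x exists: taking x = −2 ∈ ℝ gives f(−2) = 64 = f(2) with −2 ≠ 2.

-2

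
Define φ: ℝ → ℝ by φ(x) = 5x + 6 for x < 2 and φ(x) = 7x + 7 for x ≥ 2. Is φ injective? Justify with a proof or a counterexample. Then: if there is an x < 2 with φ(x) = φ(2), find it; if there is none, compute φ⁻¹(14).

Both pieces are strictly increasing (slopes 5 and 7), so each is injective on its own interval.
The left piece maps (−∞, 2) onto (−∞, 16); the right piece maps [2, ∞) onto [21, ∞).
These images are disjoint, so no value is attained by both pieces. So φ is injective.
Because the two images are disjoint, no x < 2 has φ(x) = φ(2), so we compute φ⁻¹(14): 14 lies in (−∞, 16), so solve 5x + 6 = 14: x = (14 − 6)/5 = 8/5.

8/5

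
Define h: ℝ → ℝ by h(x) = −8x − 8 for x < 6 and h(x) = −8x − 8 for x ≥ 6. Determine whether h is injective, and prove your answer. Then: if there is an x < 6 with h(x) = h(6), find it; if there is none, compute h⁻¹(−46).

Both pieces are strictly decreasing (slopes −8 and −8), so each is injective on its own interval.
The left piece maps (−∞, 6) onto (−56, ∞); the right piece maps [6, ∞) onto (−∞, −56].
These images are disjoint, so no value is attained by both pieces. Hence h is injective.
Because the two images are disjoint, no x < 6 has h(x) = h(6), so we compute h⁻¹(−46): −46 lies in (−56, ∞), so solve −8x − 8 = −46: x = (−46 + 8)/(−8) = 19/4.

19/4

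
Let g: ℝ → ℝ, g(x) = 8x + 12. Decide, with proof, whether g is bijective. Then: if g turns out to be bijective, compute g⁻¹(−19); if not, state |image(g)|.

-31/8

By definition, g is injective when g(s) = g(t) forces s = t.
Suppose g(s) = g(t). Then 8s + 12 = 8t + 12, hence 8s = 8t, therefore s = t.
For any y ∈ ℝ, x = (y − 12)/8 satisfies g(x) = y.
So g is bijective.
Since g is bijective, we compute g⁻¹(−19) = (−19 − 12)/8 = −31/8.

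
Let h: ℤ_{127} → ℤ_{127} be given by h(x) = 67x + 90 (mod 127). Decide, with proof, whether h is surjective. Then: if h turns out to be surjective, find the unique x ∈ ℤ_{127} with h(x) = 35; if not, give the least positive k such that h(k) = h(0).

Since gcd(67, 127) = 1, 67 is invertible modulo 127. Euclid's algorithm: 127 = 1·67 + 60, 67 = 1·60 + 7, 60 = 8·7 + 4, 7 = 1·4 + 3, 4 = 1·3 + 1; back-substituting gives 1 = 91·67 − 48·127, so 67⁻¹ ≡ 91 (mod 127).
For any y ∈ ℤ_{127}, x = 91(y − 90) mod 127 satisfies h(x) = 67·91(y − 90) + 90 ≡ y (since 67·91 ≡ 1 mod 127). So every y has a preimage.
Thus h is surjective.
Since h is surjective, we find h⁻¹(35): we need 67x ≡ 35 − 90 ≡ 72 (mod 127). Using 67⁻¹ = 91: x ≡ 91·72 = 6552 = 51·127 + 75, so x = 75.
Check: h(75) = 67·75 + 90 = 5115 = 40·127 + 35 ≡ 35 (mod 127).

75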